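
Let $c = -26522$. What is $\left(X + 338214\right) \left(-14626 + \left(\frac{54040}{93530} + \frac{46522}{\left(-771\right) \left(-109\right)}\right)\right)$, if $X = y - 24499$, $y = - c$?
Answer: $- \frac{3911157676717007440}{786016767} \approx -4.9759 \cdot 10^{9}$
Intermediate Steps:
$y = 26522$ ($y = \left(-1\right) \left(-26522\right) = 26522$)
$X = 2023$ ($X = 26522 - 24499 = 2023$)
$\left(X + 338214\right) \left(-14626 + \left(\frac{54040}{93530} + \frac{46522}{\left(-771\right) \left(-109\right)}\right)\right) = \left(2023 + 338214\right) \left(-14626 + \left(\frac{54040}{93530} + \frac{46522}{\left(-771\right) \left(-109\right)}\right)\right) = 340237 \left(-14626 + \left(54040 \cdot \frac{1}{93530} + \frac{46522}{84039}\right)\right) = 340237 \left(-14626 + \left(\frac{5404}{9353} + 46522 \cdot \frac{1}{84039}\right)\right) = 340237 \left(-14626 + \left(\frac{5404}{9353} + \frac{46522}{84039}\right)\right) = 340237 \left(-14626 + \frac{889267022}{786016767}\right) = 340237 \left(- \frac{11495391967120}{786016767}\right) = - \frac{3911157676717007440}{786016767}$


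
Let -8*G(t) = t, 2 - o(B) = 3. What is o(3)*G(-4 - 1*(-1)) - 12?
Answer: -99/8 ≈ -12.375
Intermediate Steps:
o(B) = -1 (o(B) = 2 - 1*3 = 2 - 3 = -1)
G(t) = -t/8
o(3)*G(-4 - 1*(-1)) - 12 = -(-1)*(-4 - 1*(-1))/8 - 12 = -(-1)*(-4 + 1)/8 - 12 = -(-1)*(-3)/8 - 12 = -1*3/8 - 12 = -3/8 - 12 = -99/8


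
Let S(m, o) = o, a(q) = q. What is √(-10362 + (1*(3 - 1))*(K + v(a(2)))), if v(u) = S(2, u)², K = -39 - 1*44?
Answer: 2*I*√2630 ≈ 102.57*I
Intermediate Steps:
K = -83 (K = -39 - 44 = -83)
v(u) = u²
√(-10362 + (1*(3 - 1))*(K + v(a(2)))) = √(-10362 + (1*(3 - 1))*(-83 + 2²)) = √(-10362 + (1*2)*(-83 + 4)) = √(-10362 + 2*(-79)) = √(-10362 - 158) = √(-10520) = 2*I*√2630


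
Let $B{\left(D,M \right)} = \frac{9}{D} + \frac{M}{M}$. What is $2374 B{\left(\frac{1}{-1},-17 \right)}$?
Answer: $-18992$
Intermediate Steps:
$B{\left(D,M \right)} = 1 + \frac{9}{D}$ ($B{\left(D,M \right)} = \frac{9}{D} + 1 = 1 + \frac{9}{D}$)
$2374 B{\left(\frac{1}{-1},-17 \right)} = 2374 \frac{9 + \frac{1}{-1}}{\frac{1}{-1}} = 2374 \frac{9 - 1}{-1} = 2374 \left(\left(-1\right) 8\right) = 2374 \left(-8\right) = -18992$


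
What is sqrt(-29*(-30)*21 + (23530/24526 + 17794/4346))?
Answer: sqrt(7719761057021094)/649939 ≈ 135.19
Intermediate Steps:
sqrt(-29*(-30)*21 + (23530/24526 + 17794/4346)) = sqrt(870*21 + (23530*(1/24526) + 17794*(1/4346))) = sqrt(18270 + (11765/12263 + 217/53)) = sqrt(18270 + 3284616/649939) = sqrt(11877670146/649939) = sqrt(7719761057021094)/649939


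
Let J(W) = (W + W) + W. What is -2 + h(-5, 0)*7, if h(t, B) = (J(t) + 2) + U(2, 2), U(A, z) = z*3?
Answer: -51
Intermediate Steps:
U(A, z) = 3*z
J(W) = 3*W (J(W) = 2*W + W = 3*W)
h(t, B) = 8 + 3*t (h(t, B) = (3*t + 2) + 3*2 = (2 + 3*t) + 6 = 8 + 3*t)
-2 + h(-5, 0)*7 = -2 + (8 + 3*(-5))*7 = -2 + (8 - 15)*7 = -2 - 7*7 = -2 - 49 = -51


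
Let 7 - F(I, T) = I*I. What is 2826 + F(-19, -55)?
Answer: 2472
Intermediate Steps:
F(I, T) = 7 - I**2 (F(I, T) = 7 - I*I = 7 - I**2)
2826 + F(-19, -55) = 2826 + (7 - 1*(-19)**2) = 2826 + (7 - 1*361) = 2826 + (7 - 361) = 2826 - 354 = 2472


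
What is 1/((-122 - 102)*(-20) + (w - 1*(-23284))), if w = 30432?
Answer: 1/58196 ≈ 1.7183e-5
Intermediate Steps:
1/((-122 - 102)*(-20) + (w - 1*(-23284))) = 1/((-122 - 102)*(-20) + (30432 - 1*(-23284))) = 1/(-224*(-20) + (30432 + 23284)) = 1/(4480 + 53716) = 1/58196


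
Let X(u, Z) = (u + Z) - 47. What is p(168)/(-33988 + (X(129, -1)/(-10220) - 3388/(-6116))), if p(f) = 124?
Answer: -176151920/48281897359 ≈ -0.0036484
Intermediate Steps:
X(u, Z) = -47 + Z + u (X(u, Z) = (Z + u) - 47 = -47 + Z + u)
p(168)/(-33988 + (X(129, -1)/(-10220) - 3388/(-6116))) = 124/(-33988 + ((-47 - 1 + 129)/(-10220) - 3388/(-6116))) = 124/(-33988 + (81*(-1/10220) - 3388*(-1/6116))) = 124/(-33988 + (-81/10220 + 77/139)) = 124/(-33988 + 775681/1420580) = 124/(-48281897359/1420580) = 124*(-1420580/48281897359) = -176151920/48281897359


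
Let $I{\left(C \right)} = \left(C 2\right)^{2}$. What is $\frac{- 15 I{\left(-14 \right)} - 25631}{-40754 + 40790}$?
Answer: $- \frac{37391}{36} \approx -1038.6$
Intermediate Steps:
$I{\left(C \right)} = 4 C^{2}$ ($I{\left(C \right)} = \left(2 C\right)^{2} = 4 C^{2}$)
$\frac{- 15 I{\left(-14 \right)} - 25631}{-40754 + 40790} = \frac{- 15 \cdot 4 \left(-14\right)^{2} - 25631}{-40754 + 40790} = \frac{- 15 \cdot 4 \cdot 196 - 25631}{36} = \left(\left(-15\right) 784 - 25631\right) \frac{1}{36} = \left(-11760 - 25631\right) \frac{1}{36} = \left(-37391\right) \frac{1}{36} = - \frac{37391}{36}$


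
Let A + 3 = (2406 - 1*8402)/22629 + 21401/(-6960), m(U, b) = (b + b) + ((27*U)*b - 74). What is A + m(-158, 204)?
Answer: -45671031486703/52499280 ≈ -8.6994e+5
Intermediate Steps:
m(U, b) = -74 + 2*b + 27*U*b (m(U, b) = 2*b + (27*U*b - 74) = 2*b + (-74 + 27*U*b) = -74 + 2*b + 27*U*b)
A = -332836303/52499280 (A = -3 + ((2406 - 1*8402)/22629 + 21401/(-6960)) = -3 + ((2406 - 8402)*(1/22629) + 21401*(-1/6960)) = -3 + (-5996*1/22629 - 21401/6960) = -3 + (-5996/22629 - 21401/6960) = -3 - 175338463/52499280 = -332836303/52499280 ≈ -6.3398)
A + m(-158, 204) = -332836303/52499280 + (-74 + 2*204 + 27*(-158)*204) = -332836303/52499280 + (-74 + 408 - 870264) = -332836303/52499280 - 869930 = -45671031486703/52499280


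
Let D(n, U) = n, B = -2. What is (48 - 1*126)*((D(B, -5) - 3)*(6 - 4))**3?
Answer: 78000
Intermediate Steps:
(48 - 1*126)*((D(B, -5) - 3)*(6 - 4))**3 = (48 - 1*126)*((-2 - 3)*(6 - 4))**3 = (48 - 126)*(-5*2)**3 = -78*(-10)**3 = -78*(-1000) = 78000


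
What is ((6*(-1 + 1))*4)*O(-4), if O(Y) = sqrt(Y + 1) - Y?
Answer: 0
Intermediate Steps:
O(Y) = sqrt(1 + Y) - Y
((6*(-1 + 1))*4)*O(-4) = ((6*(-1 + 1))*4)*(sqrt(1 - 4) - 1*(-4)) = ((6*0)*4)*(sqrt(-3) + 4) = (0*4)*(I*sqrt(3) + 4) = 0*(4 + I*sqrt(3)) = 0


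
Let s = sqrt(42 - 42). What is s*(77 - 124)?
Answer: 0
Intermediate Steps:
s = 0 (s = sqrt(0) = 0)
s*(77 - 124) = 0*(77 - 124) = 0*(-47) = 0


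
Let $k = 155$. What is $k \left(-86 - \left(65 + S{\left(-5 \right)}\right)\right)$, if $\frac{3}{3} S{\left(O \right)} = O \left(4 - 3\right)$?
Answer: $-22630$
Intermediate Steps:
$S{\left(O \right)} = O$ ($S{\left(O \right)} = O \left(4 - 3\right) = O 1 = O$)
$k \left(-86 - \left(65 + S{\left(-5 \right)}\right)\right) = 155 \left(-86 - 60\right) = 155 \left(-146\right) = -22630$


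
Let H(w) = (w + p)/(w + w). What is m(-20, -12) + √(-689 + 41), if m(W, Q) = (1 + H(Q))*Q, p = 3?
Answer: -33/2 + 18*I*√2 ≈ -16.5 + 25.456*I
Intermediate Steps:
H(w) = (3 + w)/(2*w) (H(w) = (w + 3)/(w + w) = (3 + w)/((2*w)) = (3 + w)*(1/(2*w)) = (3 + w)/(2*w))
m(W, Q) = Q*(1 + (3 + Q)/(2*Q)) (m(W, Q) = (1 + (3 + Q)/(2*Q))*Q = Q*(1 + (3 + Q)/(2*Q)))
m(-20, -12) + √(-689 + 41) = (3/2 + (3/2)*(-12)) + √(-689 + 41) = (3/2 - 18) + √(-648) = -33/2 + 18*I*√2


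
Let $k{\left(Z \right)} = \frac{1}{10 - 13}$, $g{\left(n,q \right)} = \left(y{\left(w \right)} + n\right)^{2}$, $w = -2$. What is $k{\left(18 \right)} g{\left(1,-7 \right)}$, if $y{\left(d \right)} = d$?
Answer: $- \frac{1}{3} \approx -0.33333$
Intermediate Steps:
$g{\left(n,q \right)} = \left(-2 + n\right)^{2}$
$k{\left(Z \right)} = - \frac{1}{3}$ ($k{\left(Z \right)} = \frac{1}{-3} = - \frac{1}{3}$)
$k{\left(18 \right)} g{\left(1,-7 \right)} = - \frac{\left(-2 + 1\right)^{2}}{3} = - \frac{\left(-1\right)^{2}}{3} = \left(- \frac{1}{3}\right) 1 = - \frac{1}{3}$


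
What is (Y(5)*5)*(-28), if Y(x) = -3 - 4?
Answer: 980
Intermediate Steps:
Y(x) = -7
(Y(5)*5)*(-28) = -7*5*(-28) = -35*(-28) = 980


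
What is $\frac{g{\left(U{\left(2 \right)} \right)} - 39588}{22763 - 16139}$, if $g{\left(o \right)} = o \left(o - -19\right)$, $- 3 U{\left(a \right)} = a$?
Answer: $- \frac{178201}{29808} \approx -5.9783$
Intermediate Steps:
$U{\left(a \right)} = - \frac{a}{3}$
$g{\left(o \right)} = o \left(19 + o\right)$ ($g{\left(o \right)} = o \left(o + 19\right) = o \left(19 + o\right)$)
$\frac{g{\left(U{\left(2 \right)} \right)} - 39588}{22763 - 16139} = \frac{\left(- \frac{1}{3}\right) 2 \left(19 - \frac{2}{3}\right) - 39588}{22763 - 16139} = \frac{- \frac{2 \left(19 - \frac{2}{3}\right)}{3} - 39588}{6624} = \left(\left(- \frac{2}{3}\right) \frac{55}{3} - 39588\right) \frac{1}{6624} = \left(- \frac{110}{9} - 39588\right) \frac{1}{6624} = \left(- \frac{356402}{9}\right) \frac{1}{6624} = - \frac{178201}{29808}$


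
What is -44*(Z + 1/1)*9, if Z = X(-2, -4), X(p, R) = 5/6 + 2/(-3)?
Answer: -462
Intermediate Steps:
X(p, R) = 1/6 (X(p, R) = 5*(1/6) + 2*(-1/3) = 5/6 - 2/3 = 1/6)
Z = 1/6 ≈ 0.16667
-44*(Z + 1/1)*9 = -44*(1/6 + 1/1)*9 = -44*(1/6 + 1)*9 = -154*9/3 = -44*21/2 = -462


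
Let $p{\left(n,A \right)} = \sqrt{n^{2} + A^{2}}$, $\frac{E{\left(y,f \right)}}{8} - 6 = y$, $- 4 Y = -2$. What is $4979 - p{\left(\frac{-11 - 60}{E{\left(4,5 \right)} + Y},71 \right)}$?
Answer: $4979 - \frac{355 \sqrt{1037}}{161} \approx 4908.0$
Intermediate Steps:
$Y = \frac{1}{2}$ ($Y = \left(- \frac{1}{4}\right) \left(-2\right) = \frac{1}{2} \approx 0.5$)
$E{\left(y,f \right)} = 48 + 8 y$
$p{\left(n,A \right)} = \sqrt{A^{2} + n^{2}}$
$4979 - p{\left(\frac{-11 - 60}{E{\left(4,5 \right)} + Y},71 \right)} = 4979 - \sqrt{71^{2} + \left(\frac{-11 - 60}{\left(48 + 8 \cdot 4\right) + \frac{1}{2}}\right)^{2}} = 4979 - \sqrt{5041 + \left(\frac{-11 - 60}{\left(48 + 32\right) + \frac{1}{2}}\right)^{2}} = 4979 - \sqrt{5041 + \left(- \frac{71}{80 + \frac{1}{2}}\right)^{2}} = 4979 - \sqrt{5041 + \left(- \frac{71}{\frac{161}{2}}\right)^{2}} = 4979 - \sqrt{5041 + \left(\left(-71\right) \frac{2}{161}\right)^{2}} = 4979 - \sqrt{5041 + \left(- \frac{142}{161}\right)^{2}} = 4979 - \sqrt{5041 + \frac{20164}{25921}} = 4979 - \sqrt{\frac{130687925}{25921}} = 4979 - \frac{355 \sqrt{1037}}{161}$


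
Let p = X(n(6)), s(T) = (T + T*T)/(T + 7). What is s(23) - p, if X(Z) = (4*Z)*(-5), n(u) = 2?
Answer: 292/5 ≈ 58.400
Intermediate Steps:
s(T) = (T + T²)/(7 + T)
X(Z) = -20*Z
p = -40 (p = -20*2 = -40)
s(23) - p = 23*(1 + 23)/(7 + 23) - 1*(-40) = 23*24/30 + 40 = 23*(1/30)*24 + 40 = 92/5 + 40 = 292/5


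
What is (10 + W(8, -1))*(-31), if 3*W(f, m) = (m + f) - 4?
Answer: -341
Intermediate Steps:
W(f, m) = -4/3 + f/3 + m/3 (W(f, m) = ((m + f) - 4)/3 = ((f + m) - 4)/3 = (-4 + f + m)/3 = -4/3 + f/3 + m/3)
(10 + W(8, -1))*(-31) = (10 + (-4/3 + (1/3)*8 + (1/3)*(-1)))*(-31) = (10 + (-4/3 + 8/3 - 1/3))*(-31) = (10 + 1)*(-31) = 11*(-31) = -341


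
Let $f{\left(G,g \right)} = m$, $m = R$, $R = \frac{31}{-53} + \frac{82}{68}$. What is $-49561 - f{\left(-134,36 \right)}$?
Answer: $- \frac{89310041}{1802} \approx -49562.0$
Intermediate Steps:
$R = \frac{1119}{1802}$ ($R = 31 \left(- \frac{1}{53}\right) + 82 \cdot \frac{1}{68} = - \frac{31}{53} + \frac{41}{34} = \frac{1119}{1802} \approx 0.62098$)
$m = \frac{1119}{1802} \approx 0.62098$
$f{\left(G,g \right)} = \frac{1119}{1802}$
$-49561 - f{\left(-134,36 \right)} = -49561 - \frac{1119}{1802} = - \frac{89310041}{1802}$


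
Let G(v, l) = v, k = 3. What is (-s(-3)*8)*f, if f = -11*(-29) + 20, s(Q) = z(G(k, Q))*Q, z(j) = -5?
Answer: -40680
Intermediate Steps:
s(Q) = -5*Q
f = 339 (f = 319 + 20 = 339)
(-s(-3)*8)*f = -(-5*(-3))*8*339 = -15*8*339 = -1*120*339 = -120*339 = -40680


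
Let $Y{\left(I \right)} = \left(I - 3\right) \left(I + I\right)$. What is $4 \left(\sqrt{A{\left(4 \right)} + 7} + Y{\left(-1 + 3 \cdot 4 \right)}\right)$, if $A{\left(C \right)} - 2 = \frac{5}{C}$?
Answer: $704 + 2 \sqrt{41} \approx 716.81$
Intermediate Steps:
$A{\left(C \right)} = 2 + \frac{5}{C}$
$Y{\left(I \right)} = 2 I \left(-3 + I\right)$ ($Y{\left(I \right)} = \left(-3 + I\right) 2 I = 2 I \left(-3 + I\right)$)
$4 \left(\sqrt{A{\left(4 \right)} + 7} + Y{\left(-1 + 3 \cdot 4 \right)}\right) = 4 \left(\sqrt{\left(2 + \frac{5}{4}\right) + 7} + 2 \left(-1 + 3 \cdot 4\right) \left(-3 + \left(-1 + 3 \cdot 4\right)\right)\right) = 4 \left(\sqrt{\left(2 + 5 \cdot \frac{1}{4}\right) + 7} + 2 \left(-1 + 12\right) \left(-3 + \left(-1 + 12\right)\right)\right) = 4 \left(\sqrt{\left(2 + \frac{5}{4}\right) + 7} + 2 \cdot 11 \left(-3 + 11\right)\right) = 4 \left(\sqrt{\frac{13}{4} + 7} + 2 \cdot 11 \cdot 8\right) = 4 \left(\sqrt{\frac{41}{4}} + 176\right) = 4 \left(\frac{\sqrt{41}}{2} + 176\right) = 4 \left(176 + \frac{\sqrt{41}}{2}\right) = 704 + 2 \sqrt{41}$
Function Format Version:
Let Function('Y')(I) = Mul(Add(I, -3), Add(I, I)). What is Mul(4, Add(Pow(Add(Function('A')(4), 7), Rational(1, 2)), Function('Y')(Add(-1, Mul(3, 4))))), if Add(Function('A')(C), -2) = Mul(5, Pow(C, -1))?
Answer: Add(704, Mul(2, Pow(41, Rational(1, 2)))) ≈ 716.81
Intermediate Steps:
Function('A')(C) = Add(2, Mul(5, Pow(C, -1)))
Function('Y')(I) = Mul(2, I, Add(-3, I)) (Function('Y')(I) = Mul(Add(-3, I), Mul(2, I)) = Mul(2, I, Add(-3, I)))
Mul(4, Add(Pow(Add(Function('A')(4), 7), Rational(1, 2)), Function('Y')(Add(-1, Mul(3, 4))))) = Mul(4, Add(Pow(Add(Add(2, Mul(5, Pow(4, -1))), 7), Rational(1, 2)), Mul(2, Add(-1, Mul(3, 4)), Add(-3, Add(-1, Mul(3, 4)))))) = Mul(4, Add(Pow(Add(Add(2, Mul(5, Rational(1, 4))), 7), Rational(1, 2)), Mul(2, Add(-1, 12), Add(-3, Add(-1, 12))))) = Mul(4, Add(Pow(Add(Add(2, Rational(5, 4)), 7), Rational(1, 2)), Mul(2, 11, Add(-3, 11)))) = Mul(4, Add(Pow(Add(Rational(13, 4), 7), Rational(1, 2)), Mul(2, 11, 8))) = Mul(4, Add(Pow(Rational(41, 4), Rational(1, 2)), 176)) = Mul(4, Add(Mul(Rational(1, 2), Pow(41, Rational(1, 2))), 176)) = Mul(4, Add(176, Mul(Rational(1, 2), Pow(41, Rational(1, 2))))) = Add(704, Mul(2, Pow(41, Rational(1, 2))))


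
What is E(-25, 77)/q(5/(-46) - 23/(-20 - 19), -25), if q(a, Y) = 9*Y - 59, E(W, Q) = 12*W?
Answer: 75/71 ≈ 1.0563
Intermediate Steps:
q(a, Y) = -59 + 9*Y
E(-25, 77)/q(5/(-46) - 23/(-20 - 19), -25) = (12*(-25))/(-59 + 9*(-25)) = -300/(-59 - 225) = -300/(-284) = -300*(-1/284) = 75/71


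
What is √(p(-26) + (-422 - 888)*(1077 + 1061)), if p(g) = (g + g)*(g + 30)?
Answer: 34*I*√2423 ≈ 1673.6*I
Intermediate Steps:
p(g) = 2*g*(30 + g) (p(g) = (2*g)*(30 + g) = 2*g*(30 + g))
√(p(-26) + (-422 - 888)*(1077 + 1061)) = √(2*(-26)*(30 - 26) + (-422 - 888)*(1077 + 1061)) = √(2*(-26)*4 - 1310*2138) = √(-208 - 2800780) = √(-2800988) = 34*I*√2423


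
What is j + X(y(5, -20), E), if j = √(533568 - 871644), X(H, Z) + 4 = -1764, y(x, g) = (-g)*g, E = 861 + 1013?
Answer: -1768 + 6*I*√9391 ≈ -1768.0 + 581.44*I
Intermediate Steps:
E = 1874
y(x, g) = -g²
X(H, Z) = -1768 (X(H, Z) = -4 - 1764 = -1768)
j = 6*I*√9391 (j = √(-338076) = 6*I*√9391 ≈ 581.44*I)
j + X(y(5, -20), E) = 6*I*√9391 - 1768 = -1768 + 6*I*√9391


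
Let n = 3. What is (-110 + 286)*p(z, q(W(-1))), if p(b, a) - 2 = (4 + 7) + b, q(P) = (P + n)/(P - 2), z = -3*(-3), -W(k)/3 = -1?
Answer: 3872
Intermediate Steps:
W(k) = 3 (W(k) = -3*(-1) = 3)
z = 9
q(P) = (3 + P)/(-2 + P) (q(P) = (P + 3)/(P - 2) = (3 + P)/(-2 + P))
p(b, a) = 13 + b (p(b, a) = 2 + ((4 + 7) + b) = 2 + (11 + b) = 13 + b)
(-110 + 286)*p(z, q(W(-1))) = (-110 + 286)*(13 + 9) = 176*22 = 3872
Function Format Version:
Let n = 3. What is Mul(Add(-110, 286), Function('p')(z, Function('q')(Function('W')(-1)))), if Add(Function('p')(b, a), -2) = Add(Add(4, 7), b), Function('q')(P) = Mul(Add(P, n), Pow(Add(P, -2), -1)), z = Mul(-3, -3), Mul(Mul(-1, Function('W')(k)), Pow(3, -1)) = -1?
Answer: 3872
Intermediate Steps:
Function('W')(k) = 3 (Function('W')(k) = Mul(-3, -1) = 3)
z = 9
Function('q')(P) = Mul(Pow(Add(-2, P), -1), Add(3, P)) (Function('q')(P) = Mul(Add(P, 3), Pow(Add(P, -2), -1)) = Mul(Add(3, P), Pow(Add(-2, P), -1)) = Mul(Pow(Add(-2, P), -1), Add(3, P)))
Function('p')(b, a) = Add(13, b) (Function('p')(b, a) = Add(2, Add(Add(4, 7), b)) = Add(2, Add(11, b)) = Add(13, b))
Mul(Add(-110, 286), Function('p')(z, Function('q')(Function('W')(-1)))) = Mul(Add(-110, 286), Add(13, 9)) = Mul(176, 22) = 3872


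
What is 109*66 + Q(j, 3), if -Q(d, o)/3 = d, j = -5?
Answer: 7209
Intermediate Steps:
Q(d, o) = -3*d
109*66 + Q(j, 3) = 109*66 - 3*(-5) = 7194 + 15 = 7209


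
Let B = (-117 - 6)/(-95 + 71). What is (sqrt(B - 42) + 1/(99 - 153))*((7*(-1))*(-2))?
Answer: -7/27 + 7*I*sqrt(590)/2 ≈ -0.25926 + 85.015*I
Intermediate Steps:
B = 41/8 (B = -123/(-24) = -123*(-1/24) = 41/8 ≈ 5.1250)
(sqrt(B - 42) + 1/(99 - 153))*((7*(-1))*(-2)) = (sqrt(41/8 - 42) + 1/(99 - 153))*((7*(-1))*(-2)) = (sqrt(-295/8) + 1/(-54))*(-7*(-2)) = (I*sqrt(590)/4 - 1/54)*14 = (-1/54 + I*sqrt(590)/4)*14 = -7/27 + 7*I*sqrt(590)/2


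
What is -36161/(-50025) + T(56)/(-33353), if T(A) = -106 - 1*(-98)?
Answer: 1206478033/1668483825 ≈ 0.72310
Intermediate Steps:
T(A) = -8 (T(A) = -106 + 98 = -8)
-36161/(-50025) + T(56)/(-33353) = -36161/(-50025) - 8/(-33353) = -36161*(-1/50025) - 8*(-1/33353) = 36161/50025 + 8/33353 = 1206478033/1668483825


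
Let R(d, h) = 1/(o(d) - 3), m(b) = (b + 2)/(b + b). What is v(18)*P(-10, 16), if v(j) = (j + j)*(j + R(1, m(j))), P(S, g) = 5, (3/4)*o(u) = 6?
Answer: 3276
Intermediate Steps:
o(u) = 8 (o(u) = (4/3)*6 = 8)
m(b) = (2 + b)/(2*b) (m(b) = (2 + b)/((2*b)) = (2 + b)*(1/(2*b)) = (2 + b)/(2*b))
R(d, h) = ⅕ (R(d, h) = 1/(8 - 3) = 1/5 = ⅕)
v(j) = 2*j*(⅕ + j) (v(j) = (j + j)*(j + ⅕) = (2*j)*(⅕ + j) = 2*j*(⅕ + j))
v(18)*P(-10, 16) = ((⅖)*18*(1 + 5*18))*5 = ((⅖)*18*(1 + 90))*5 = ((⅖)*18*91)*5 = (3276/5)*5 = 3276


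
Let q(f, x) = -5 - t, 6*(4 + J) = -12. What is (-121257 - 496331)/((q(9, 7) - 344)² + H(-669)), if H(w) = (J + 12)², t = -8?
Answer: -617588/116317 ≈ -5.3095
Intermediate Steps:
J = -6 (J = -4 + (⅙)*(-12) = -4 - 2 = -6)
q(f, x) = 3 (q(f, x) = -5 - 1*(-8) = -5 + 8 = 3)
H(w) = 36 (H(w) = (-6 + 12)² = 6² = 36)
(-121257 - 496331)/((q(9, 7) - 344)² + H(-669)) = (-121257 - 496331)/((3 - 344)² + 36) = -617588/((-341)² + 36) = -617588/(116281 + 36) = -617588/116317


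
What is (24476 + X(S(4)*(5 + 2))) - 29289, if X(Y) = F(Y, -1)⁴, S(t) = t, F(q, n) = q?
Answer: 609843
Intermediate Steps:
X(Y) = Y⁴
(24476 + X(S(4)*(5 + 2))) - 29289 = (24476 + (4*(5 + 2))⁴) - 29289 = (24476 + (4*7)⁴) - 29289 = (24476 + 28⁴) - 29289 = (24476 + 614656) - 29289 = 639132 - 29289 = 609843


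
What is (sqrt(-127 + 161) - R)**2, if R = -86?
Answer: (86 + sqrt(34))**2 ≈ 8432.9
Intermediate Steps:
(sqrt(-127 + 161) - R)**2 = (sqrt(-127 + 161) - 1*(-86))**2 = (sqrt(34) + 86)**2 = (86 + sqrt(34))**2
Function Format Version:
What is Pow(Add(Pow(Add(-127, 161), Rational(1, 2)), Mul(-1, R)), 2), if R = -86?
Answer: Pow(Add(86, Pow(34, Rational(1, 2))), 2) ≈ 8432.9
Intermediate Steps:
Pow(Add(Pow(Add(-127, 161), Rational(1, 2)), Mul(-1, R)), 2) = Pow(Add(Pow(Add(-127, 161), Rational(1, 2)), Mul(-1, -86)), 2) = Pow(Add(Pow(34, Rational(1, 2)), 86), 2) = Pow(Add(86, Pow(34, Rational(1, 2))), 2)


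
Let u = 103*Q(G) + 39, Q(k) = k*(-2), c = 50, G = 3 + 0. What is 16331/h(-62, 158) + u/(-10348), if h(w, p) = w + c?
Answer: -10561640/7761 ≈ -1360.9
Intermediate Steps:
G = 3
Q(k) = -2*k
h(w, p) = 50 + w (h(w, p) = w + 50 = 50 + w)
u = -579 (u = 103*(-2*3) + 39 = 103*(-6) + 39 = -618 + 39 = -579)
16331/h(-62, 158) + u/(-10348) = 16331/(50 - 62) - 579/(-10348) = 16331/(-12) - 579*(-1/10348) = 16331*(-1/12) + 579/10348 = -16331/12 + 579/10348 = -10561640/7761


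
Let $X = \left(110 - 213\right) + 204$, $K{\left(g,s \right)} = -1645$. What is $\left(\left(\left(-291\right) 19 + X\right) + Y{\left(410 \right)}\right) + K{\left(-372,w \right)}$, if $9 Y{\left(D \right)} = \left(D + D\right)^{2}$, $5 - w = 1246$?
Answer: $\frac{608743}{9} \approx 67638.0$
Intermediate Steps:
$w = -1241$ ($w = 5 - 1246 = -1241$)
$Y{\left(D \right)} = \frac{4 D^{2}}{9}$ ($Y{\left(D \right)} = \frac{\left(D + D\right)^{2}}{9} = \frac{\left(2 D\right)^{2}}{9} = \frac{4 D^{2}}{9}$)
$X = 101$ ($X = -103 + 204 = 101$)
$\left(\left(\left(-291\right) 19 + X\right) + Y{\left(410 \right)}\right) + K{\left(-372,w \right)} = \left(\left(\left(-291\right) 19 + 101\right) + \frac{4 \cdot 410^{2}}{9}\right) - 1645 = \left(\left(-5529 + 101\right) + \frac{4}{9} \cdot 168100\right) - 1645 = \left(-5428 + \frac{672400}{9}\right) - 1645 = \frac{623548}{9} - 1645 = \frac{608743}{9}$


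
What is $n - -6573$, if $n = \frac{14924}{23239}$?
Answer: $\frac{152764871}{23239} \approx 6573.6$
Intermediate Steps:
$n = \frac{14924}{23239}$ ($n = 14924 \cdot \frac{1}{23239} = \frac{14924}{23239} \approx 0.6422$)
$n - -6573 = \frac{14924}{23239} - -6573 = \frac{14924}{23239} + 6573 = \frac{152764871}{23239}$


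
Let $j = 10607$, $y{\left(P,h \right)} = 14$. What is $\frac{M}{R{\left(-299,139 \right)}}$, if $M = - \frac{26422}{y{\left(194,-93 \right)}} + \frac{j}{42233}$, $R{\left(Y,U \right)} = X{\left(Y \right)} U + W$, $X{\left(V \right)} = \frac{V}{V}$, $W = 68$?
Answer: $- \frac{557865914}{61195617} \approx -9.1161$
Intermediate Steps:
$X{\left(V \right)} = 1$
$R{\left(Y,U \right)} = 68 + U$ ($R{\left(Y,U \right)} = 1 U + 68 = U + 68 = 68 + U$)
$M = - \frac{557865914}{295631}$ ($M = - \frac{26422}{14} + \frac{10607}{42233} = \left(-26422\right) \frac{1}{14} + 10607 \cdot \frac{1}{42233} = - \frac{13211}{7} + \frac{10607}{42233} = - \frac{557865914}{295631} \approx -1887.0$)
$\frac{M}{R{\left(-299,139 \right)}} = - \frac{557865914}{295631 \left(68 + 139\right)} = - \frac{557865914}{295631 \cdot 207} = \left(- \frac{557865914}{295631}\right) \frac{1}{207} = - \frac{557865914}{61195617}$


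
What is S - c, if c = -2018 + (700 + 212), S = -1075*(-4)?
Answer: 5406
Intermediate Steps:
S = 4300
c = -1106 (c = -2018 + 912 = -1106)
S - c = 4300 - 1*(-1106) = 4300 + 1106 = 5406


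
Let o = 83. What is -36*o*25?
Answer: -74700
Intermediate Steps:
-36*o*25 = -36*83*25 = -2988*25 = -74700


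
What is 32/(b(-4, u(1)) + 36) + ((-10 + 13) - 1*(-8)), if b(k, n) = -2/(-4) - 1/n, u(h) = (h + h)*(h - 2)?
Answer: 439/37 ≈ 11.865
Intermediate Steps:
u(h) = 2*h*(-2 + h) (u(h) = (2*h)*(-2 + h) = 2*h*(-2 + h))
b(k, n) = ½ - 1/n (b(k, n) = -2*(-¼) - 1/n = ½ - 1/n)
32/(b(-4, u(1)) + 36) + ((-10 + 13) - 1*(-8)) = 32/((-2 + 2*1*(-2 + 1))/(2*((2*1*(-2 + 1)))) + 36) + ((-10 + 13) - 1*(-8)) = 32/((-2 + 2*1*(-1))/(2*((2*1*(-1)))) + 36) + (3 + 8) = 32/((½)*(-2 - 2)/(-2) + 36) + 11 = 32/((½)*(-½)*(-4) + 36) + 11 = 32/(1 + 36) + 11 = 32/37 + 11 = 439/37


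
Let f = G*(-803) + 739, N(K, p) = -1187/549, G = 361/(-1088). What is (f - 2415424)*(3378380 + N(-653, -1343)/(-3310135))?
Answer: -16127535446330803918219139/1977183357120 ≈ -8.1568e+12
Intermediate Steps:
G = -361/1088 (G = 361*(-1/1088) = -361/1088 ≈ -0.33180)
N(K, p) = -1187/549 (N(K, p) = -1187*1/549 = -1187/549)
f = 1093915/1088 (f = -361/1088*(-803) + 739 = 289883/1088 + 739 = 1093915/1088 ≈ 1005.4)
(f - 2415424)*(3378380 + N(-653, -1343)/(-3310135)) = (1093915/1088 - 2415424)*(3378380 - 1187/549/(-3310135)) = -2626887397*(3378380 - 1187/549*(-1/3310135))/1088 = -2626887397*(3378380 + 1187/1817264115)/1088 = -2626887397/1088*6139408740834887/1817264115 = -16127535446330803918219139/1977183357120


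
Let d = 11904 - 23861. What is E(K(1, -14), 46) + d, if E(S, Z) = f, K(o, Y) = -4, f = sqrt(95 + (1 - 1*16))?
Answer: -11957 + 4*sqrt(5) ≈ -11948.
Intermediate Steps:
d = -11957
f = 4*sqrt(5) (f = sqrt(95 + (1 - 16)) = sqrt(95 - 15) = sqrt(80) = 4*sqrt(5) ≈ 8.9443)
E(S, Z) = 4*sqrt(5)
E(K(1, -14), 46) + d = 4*sqrt(5) - 11957 = -11957 + 4*sqrt(5)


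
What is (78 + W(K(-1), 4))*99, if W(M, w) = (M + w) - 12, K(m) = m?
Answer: 6831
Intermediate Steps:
W(M, w) = -12 + M + w
(78 + W(K(-1), 4))*99 = (78 + (-12 - 1 + 4))*99 = (78 - 9)*99 = 69*99 = 6831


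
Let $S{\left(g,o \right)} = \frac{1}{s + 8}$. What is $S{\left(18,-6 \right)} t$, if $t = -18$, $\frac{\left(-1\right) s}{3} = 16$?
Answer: $\frac{9}{20} \approx 0.45$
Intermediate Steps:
$s = -48$ ($s = \left(-3\right) 16 = -48$)
$S{\left(g,o \right)} = - \frac{1}{40}$ ($S{\left(g,o \right)} = \frac{1}{-48 + 8} = \frac{1}{-40} = - \frac{1}{40}$)
$S{\left(18,-6 \right)} t = \left(- \frac{1}{40}\right) \left(-18\right) = \frac{9}{20}$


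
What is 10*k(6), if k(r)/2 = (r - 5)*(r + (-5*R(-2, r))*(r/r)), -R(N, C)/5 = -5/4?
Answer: -505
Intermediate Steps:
R(N, C) = 25/4 (R(N, C) = -(-25)/4 = -5*(-5/4) = 25/4)
k(r) = 2*(-5 + r)*(-125/4 + r) (k(r) = 2*((r - 5)*(r + (-5*25/4)*(r/r))) = 2*((-5 + r)*(r - 125/4*1)) = 2*((-5 + r)*(r - 125/4)) = 2*((-5 + r)*(-125/4 + r)) = 2*(-5 + r)*(-125/4 + r))
10*k(6) = 10*(625/2 + 2*6**2 - 145/2*6) = 10*(625/2 + 2*36 - 435) = 10*(625/2 + 72 - 435) = 10*(-101/2) = -505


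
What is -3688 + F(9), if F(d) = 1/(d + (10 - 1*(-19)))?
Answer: -140143/38 ≈ -3688.0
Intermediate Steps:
F(d) = 1/(29 + d) (F(d) = 1/(d + (10 + 19)) = 1/(d + 29) = 1/(29 + d))
-3688 + F(9) = -3688 + 1/(29 + 9) = -3688 + 1/38 = -140143/38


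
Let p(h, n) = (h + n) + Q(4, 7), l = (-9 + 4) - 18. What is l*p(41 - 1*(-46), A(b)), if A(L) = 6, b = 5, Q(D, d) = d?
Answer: -2300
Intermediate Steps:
l = -23 (l = -5 - 18 = -23)
p(h, n) = 7 + h + n (p(h, n) = (h + n) + 7 = 7 + h + n)
l*p(41 - 1*(-46), A(b)) = -23*(7 + (41 - 1*(-46)) + 6) = -23*(7 + (41 + 46) + 6) = -23*(7 + 87 + 6) = -23*100 = -2300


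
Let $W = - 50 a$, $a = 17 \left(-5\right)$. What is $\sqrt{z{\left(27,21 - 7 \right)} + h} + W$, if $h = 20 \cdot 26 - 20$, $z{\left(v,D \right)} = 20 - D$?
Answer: $4250 + \sqrt{506} \approx 4272.5$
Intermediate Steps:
$a = -85$
$h = 500$ ($h = 520 - 20 = 500$)
$W = 4250$ ($W = \left(-50\right) \left(-85\right) = 4250$)
$\sqrt{z{\left(27,21 - 7 \right)} + h} + W = \sqrt{\left(20 - \left(21 - 7\right)\right) + 500} + 4250 = \sqrt{\left(20 - 14\right) + 500} + 4250 = \sqrt{6 + 500} + 4250 = \sqrt{506} + 4250 = 4250 + \sqrt{506}$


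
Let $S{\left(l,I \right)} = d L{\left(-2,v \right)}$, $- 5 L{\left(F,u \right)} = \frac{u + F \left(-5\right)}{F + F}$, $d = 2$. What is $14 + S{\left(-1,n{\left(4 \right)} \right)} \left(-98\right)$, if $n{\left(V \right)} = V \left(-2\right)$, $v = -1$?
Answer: $- \frac{371}{5} \approx -74.2$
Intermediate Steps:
$n{\left(V \right)} = - 2 V$
$L{\left(F,u \right)} = - \frac{u - 5 F}{10 F}$ ($L{\left(F,u \right)} = - \frac{\left(u + F \left(-5\right)\right) \frac{1}{F + F}}{5} = - \frac{\left(u - 5 F\right) \frac{1}{2 F}}{5} = - \frac{\frac{1}{2} \frac{1}{F} \left(u - 5 F\right)}{5} = - \frac{u - 5 F}{10 F}$)
$S{\left(l,I \right)} = \frac{9}{10}$ ($S{\left(l,I \right)} = 2 \frac{\left(-1\right) \left(-1\right) + 5 \left(-2\right)}{10 \left(-2\right)} = 2 \cdot \frac{1}{10} \left(- \frac{1}{2}\right) \left(1 - 10\right) = 2 \cdot \frac{1}{10} \left(- \frac{1}{2}\right) \left(-9\right) = 2 \cdot \frac{9}{20} = \frac{9}{10}$)
$14 + S{\left(-1,n{\left(4 \right)} \right)} \left(-98\right) = 14 + \frac{9}{10} \left(-98\right) = 14 - \frac{441}{5} = - \frac{371}{5}$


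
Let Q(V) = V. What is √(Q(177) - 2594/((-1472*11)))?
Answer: √725750234/2024 ≈ 13.310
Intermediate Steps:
√(Q(177) - 2594/((-1472*11))) = √(177 - 2594/((-1472*11))) = √(177 - 2594/(-16192)) = √(177 - 2594*(-1/16192)) = √(177 + 1297/8096) = √(1434289/8096) = √725750234/2024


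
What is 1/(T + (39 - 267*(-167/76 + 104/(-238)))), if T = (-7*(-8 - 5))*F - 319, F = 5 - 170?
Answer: -9044/131966705 ≈ -6.8532e-5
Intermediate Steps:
F = -165
T = -15334 (T = -7*(-8 - 5)*(-165) - 319 = -7*(-13)*(-165) - 319 = 91*(-165) - 319 = -15015 - 319 = -15334)
1/(T + (39 - 267*(-167/76 + 104/(-238)))) = 1/(-15334 + (39 - 267*(-167/76 + 104/(-238)))) = 1/(-15334 + (39 - 267*(-167*1/76 + 104*(-1/238)))) = 1/(-15334 + (39 - 267*(-167/76 - 52/119))) = 1/(-15334 + (39 - 267*(-23825/9044))) = 1/(-15334 + (39 + 6361275/9044)) = 1/(-15334 + 6713991/9044) = 1/(-131966705/9044) = -9044/131966705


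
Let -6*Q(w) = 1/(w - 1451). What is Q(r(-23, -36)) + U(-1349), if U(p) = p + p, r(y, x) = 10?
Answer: -23326907/8646 ≈ -2698.0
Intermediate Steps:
U(p) = 2*p
Q(w) = -1/(6*(-1451 + w)) (Q(w) = -1/(6*(w - 1451)) = -1/(6*(-1451 + w)))
Q(r(-23, -36)) + U(-1349) = -1/(-8706 + 6*10) + 2*(-1349) = -1/(-8706 + 60) - 2698 = -1/(-8646) - 2698 = -1*(-1/8646) - 2698 = 1/8646 - 2698 = -23326907/8646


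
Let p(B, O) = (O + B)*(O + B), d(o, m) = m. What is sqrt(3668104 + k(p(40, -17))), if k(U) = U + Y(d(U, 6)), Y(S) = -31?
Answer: sqrt(3668602) ≈ 1915.4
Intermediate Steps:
p(B, O) = (B + O)**2 (p(B, O) = (B + O)*(B + O) = (B + O)**2)
k(U) = -31 + U (k(U) = U - 31 = -31 + U)
sqrt(3668104 + k(p(40, -17))) = sqrt(3668104 + (-31 + (40 - 17)**2)) = sqrt(3668104 + (-31 + 23**2)) = sqrt(3668104 + (-31 + 529)) = sqrt(3668104 + 498) = sqrt(3668602)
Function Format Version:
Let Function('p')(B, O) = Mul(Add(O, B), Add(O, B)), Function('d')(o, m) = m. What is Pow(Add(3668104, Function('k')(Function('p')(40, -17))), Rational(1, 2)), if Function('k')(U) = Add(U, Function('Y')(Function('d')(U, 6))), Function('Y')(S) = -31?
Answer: Pow(3668602, Rational(1, 2)) ≈ 1915.4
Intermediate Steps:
Function('p')(B, O) = Pow(Add(B, O), 2) (Function('p')(B, O) = Mul(Add(B, O), Add(B, O)) = Pow(Add(B, O), 2))
Function('k')(U) = Add(-31, U) (Function('k')(U) = Add(U, -31) = Add(-31, U))
Pow(Add(3668104, Function('k')(Function('p')(40, -17))), Rational(1, 2)) = Pow(Add(3668104, Add(-31, Pow(Add(40, -17), 2))), Rational(1, 2)) = Pow(Add(3668104, Add(-31, Pow(23, 2))), Rational(1, 2)) = Pow(Add(3668104, Add(-31, 529)), Rational(1, 2)) = Pow(Add(3668104, 498), Rational(1, 2)) = Pow(3668602, Rational(1, 2))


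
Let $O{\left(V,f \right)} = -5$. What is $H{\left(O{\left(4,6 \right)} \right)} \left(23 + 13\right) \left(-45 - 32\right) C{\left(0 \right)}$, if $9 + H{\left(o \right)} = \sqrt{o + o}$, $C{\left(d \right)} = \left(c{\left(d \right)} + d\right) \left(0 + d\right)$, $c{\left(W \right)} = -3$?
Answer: $0$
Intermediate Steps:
$C{\left(d \right)} = d \left(-3 + d\right)$ ($C{\left(d \right)} = \left(-3 + d\right) \left(0 + d\right) = \left(-3 + d\right) d = d \left(-3 + d\right)$)
$H{\left(o \right)} = -9 + \sqrt{2} \sqrt{o}$ ($H{\left(o \right)} = -9 + \sqrt{o + o} = -9 + \sqrt{2 o} = -9 + \sqrt{2} \sqrt{o}$)
$H{\left(O{\left(4,6 \right)} \right)} \left(23 + 13\right) \left(-45 - 32\right) C{\left(0 \right)} = \left(-9 + \sqrt{2} \sqrt{-5}\right) \left(23 + 13\right) \left(-45 - 32\right) 0 \left(-3 + 0\right) = \left(-9 + \sqrt{2} i \sqrt{5}\right) 36 \left(-77\right) 0 \left(-3\right) = \left(-9 + i \sqrt{10}\right) \left(-2772\right) 0 = \left(24948 - 2772 i \sqrt{10}\right) 0 = 0$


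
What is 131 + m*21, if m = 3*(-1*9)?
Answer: -436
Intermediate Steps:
m = -27 (m = 3*(-9) = -27)
131 + m*21 = 131 - 27*21 = 131 - 567 = -436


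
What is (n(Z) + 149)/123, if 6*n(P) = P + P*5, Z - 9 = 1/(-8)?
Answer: 421/328 ≈ 1.2835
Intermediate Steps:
Z = 71/8 (Z = 9 + 1/(-8) = 9 - ⅛ = 71/8 ≈ 8.8750)
n(P) = P (n(P) = (P + P*5)/6 = (P + 5*P)/6 = (6*P)/6 = P)
(n(Z) + 149)/123 = (71/8 + 149)/123 = (1/123)*(1263/8) = 421/328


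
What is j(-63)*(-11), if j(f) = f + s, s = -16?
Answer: 869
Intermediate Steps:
j(f) = -16 + f (j(f) = f - 16 = -16 + f)
j(-63)*(-11) = (-16 - 63)*(-11) = -79*(-11) = 869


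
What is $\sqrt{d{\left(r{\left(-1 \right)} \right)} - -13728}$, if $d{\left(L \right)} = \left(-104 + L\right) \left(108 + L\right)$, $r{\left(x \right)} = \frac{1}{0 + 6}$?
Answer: $\frac{\sqrt{89881}}{6} \approx 49.967$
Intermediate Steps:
$r{\left(x \right)} = \frac{1}{6}$
$\sqrt{d{\left(r{\left(-1 \right)} \right)} - -13728} = \sqrt{\left(-11232 + \left(\frac{1}{6}\right)^{2} + 4 \cdot \frac{1}{6}\right) - -13728} = \sqrt{\left(-11232 + \frac{1}{36} + \frac{2}{3}\right) + 13728} = \sqrt{- \frac{404327}{36} + 13728} = \sqrt{\frac{89881}{36}} = \frac{\sqrt{89881}}{6}$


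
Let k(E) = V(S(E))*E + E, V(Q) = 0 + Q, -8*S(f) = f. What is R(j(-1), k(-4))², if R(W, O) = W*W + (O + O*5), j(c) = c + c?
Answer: 1024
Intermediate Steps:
S(f) = -f/8
j(c) = 2*c
V(Q) = Q
k(E) = E - E²/8 (k(E) = (-E/8)*E + E = -E²/8 + E = E - E²/8)
R(W, O) = W² + 6*O (R(W, O) = W² + (O + 5*O) = W² + 6*O)
R(j(-1), k(-4))² = ((2*(-1))² + 6*((⅛)*(-4)*(8 - 1*(-4))))² = ((-2)² + 6*((⅛)*(-4)*(8 + 4)))² = (4 + 6*((⅛)*(-4)*12))² = (4 + 6*(-6))² = (4 - 36)² = (-32)² = 1024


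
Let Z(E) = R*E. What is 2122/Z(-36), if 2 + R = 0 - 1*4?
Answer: 1061/108 ≈ 9.8241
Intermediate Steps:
R = -6 (R = -2 + (0 - 1*4) = -2 + (0 - 4) = -2 - 4 = -6)
Z(E) = -6*E
2122/Z(-36) = 2122/((-6*(-36))) = 2122/216 = 2122*(1/216) = 1061/108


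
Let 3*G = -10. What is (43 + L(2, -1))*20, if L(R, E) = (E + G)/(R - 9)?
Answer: 18320/21 ≈ 872.38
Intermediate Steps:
G = -10/3 (G = (⅓)*(-10) = -10/3 ≈ -3.3333)
L(R, E) = (-10/3 + E)/(-9 + R) (L(R, E) = (E - 10/3)/(R - 9) = (-10/3 + E)/(-9 + R))
(43 + L(2, -1))*20 = (43 + (-10/3 - 1)/(-9 + 2))*20 = (43 - 13/3/(-7))*20 = (43 - ⅐*(-13/3))*20 = (43 + 13/21)*20 = (916/21)*20 = 18320/21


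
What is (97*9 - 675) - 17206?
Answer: -17008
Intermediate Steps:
(97*9 - 675) - 17206 = (873 - 675) - 17206 = 198 - 17206 = -17008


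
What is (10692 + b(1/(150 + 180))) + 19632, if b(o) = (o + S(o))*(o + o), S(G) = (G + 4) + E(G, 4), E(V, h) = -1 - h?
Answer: 825570736/27225 ≈ 30324.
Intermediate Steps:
S(G) = -1 + G (S(G) = (G + 4) + (-1 - 1*4) = (4 + G) + (-1 - 4) = (4 + G) - 5 = -1 + G)
b(o) = 2*o*(-1 + 2*o) (b(o) = (o + (-1 + o))*(o + o) = (-1 + 2*o)*(2*o) = 2*o*(-1 + 2*o))
(10692 + b(1/(150 + 180))) + 19632 = (10692 + 2*(-1 + 2/(150 + 180))/(150 + 180)) + 19632 = (10692 + 2*(-1 + 2/330)/330) + 19632 = (10692 + 2*(1/330)*(-1 + 2*(1/330))) + 19632 = (10692 + 2*(1/330)*(-1 + 1/165)) + 19632 = (10692 + 2*(1/330)*(-164/165)) + 19632 = (10692 - 164/27225) + 19632 = 291089536/27225 + 19632 = 825570736/27225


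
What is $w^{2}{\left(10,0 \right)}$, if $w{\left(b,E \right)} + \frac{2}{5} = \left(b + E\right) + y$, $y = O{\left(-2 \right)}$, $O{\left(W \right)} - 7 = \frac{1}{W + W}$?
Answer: $\frac{106929}{400} \approx 267.32$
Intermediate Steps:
$O{\left(W \right)} = 7 + \frac{1}{2 W}$ ($O{\left(W \right)} = 7 + \frac{1}{W + W} = 7 + \frac{1}{2 W}$)
$y = \frac{27}{4}$ ($y = 7 + \frac{1}{2 \left(-2\right)} = 7 + \frac{1}{2} \left(- \frac{1}{2}\right) = 7 - \frac{1}{4} = \frac{27}{4} \approx 6.75$)
$w{\left(b,E \right)} = \frac{127}{20} + E + b$ ($w{\left(b,E \right)} = - \frac{2}{5} + \left(\left(b + E\right) + \frac{27}{4}\right) = - \frac{2}{5} + \left(\left(E + b\right) + \frac{27}{4}\right) = - \frac{2}{5} + \left(\frac{27}{4} + E + b\right) = \frac{127}{20} + E + b$)
$w^{2}{\left(10,0 \right)} = \left(\frac{127}{20} + 0 + 10\right)^{2} = \left(\frac{327}{20}\right)^{2} = \frac{106929}{400}$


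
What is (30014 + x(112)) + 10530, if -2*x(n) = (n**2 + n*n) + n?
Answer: 27944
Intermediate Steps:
x(n) = -n**2 - n/2 (x(n) = -((n**2 + n*n) + n)/2 = -((n**2 + n**2) + n)/2 = -(2*n**2 + n)/2 = -(n + 2*n**2)/2 = -n**2 - n/2)
(30014 + x(112)) + 10530 = (30014 - 1*112*(1/2 + 112)) + 10530 = (30014 - 1*112*225/2) + 10530 = (30014 - 12600) + 10530 = 17414 + 10530 = 27944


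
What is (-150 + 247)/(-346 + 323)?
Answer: -97/23 ≈ -4.2174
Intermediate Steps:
(-150 + 247)/(-346 + 323) = 97/(-23) = 97*(-1/23) = -97/23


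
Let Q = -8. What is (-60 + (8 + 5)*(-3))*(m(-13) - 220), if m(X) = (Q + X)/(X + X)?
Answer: 564201/26 ≈ 21700.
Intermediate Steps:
m(X) = (-8 + X)/(2*X) (m(X) = (-8 + X)/(X + X) = (-8 + X)/((2*X)) = (-8 + X)*(1/(2*X)) = (-8 + X)/(2*X))
(-60 + (8 + 5)*(-3))*(m(-13) - 220) = (-60 + (8 + 5)*(-3))*((½)*(-8 - 13)/(-13) - 220) = (-60 + 13*(-3))*((½)*(-1/13)*(-21) - 220) = (-60 - 39)*(21/26 - 220) = -99*(-5699/26) = 564201/26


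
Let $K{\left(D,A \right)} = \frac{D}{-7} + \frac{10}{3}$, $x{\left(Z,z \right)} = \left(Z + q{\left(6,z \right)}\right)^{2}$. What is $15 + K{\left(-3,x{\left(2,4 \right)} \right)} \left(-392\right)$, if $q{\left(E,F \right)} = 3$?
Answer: $- \frac{4379}{3} \approx -1459.7$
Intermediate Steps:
$x{\left(Z,z \right)} = \left(3 + Z\right)^{2}$ ($x{\left(Z,z \right)} = \left(Z + 3\right)^{2} = \left(3 + Z\right)^{2}$)
$K{\left(D,A \right)} = \frac{10}{3} - \frac{D}{7}$ ($K{\left(D,A \right)} = D \left(- \frac{1}{7}\right) + 10 \cdot \frac{1}{3} = - \frac{D}{7} + \frac{10}{3} = \frac{10}{3} - \frac{D}{7}$)
$15 + K{\left(-3,x{\left(2,4 \right)} \right)} \left(-392\right) = 15 + \left(\frac{10}{3} - - \frac{3}{7}\right) \left(-392\right) = 15 + \left(\frac{10}{3} + \frac{3}{7}\right) \left(-392\right) = 15 + \frac{79}{21} \left(-392\right) = 15 - \frac{4424}{3} = - \frac{4379}{3}$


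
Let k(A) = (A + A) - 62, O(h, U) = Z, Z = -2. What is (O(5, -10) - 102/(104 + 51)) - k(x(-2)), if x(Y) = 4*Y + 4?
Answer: 10438/155 ≈ 67.342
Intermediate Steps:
O(h, U) = -2
x(Y) = 4 + 4*Y
k(A) = -62 + 2*A (k(A) = 2*A - 62 = -62 + 2*A)
(O(5, -10) - 102/(104 + 51)) - k(x(-2)) = (-2 - 102/(104 + 51)) - (-62 + 2*(4 + 4*(-2))) = (-2 - 102/155) - (-62 + 2*(4 - 8)) = (-2 - 102*1/155) - (-62 + 2*(-4)) = (-2 - 102/155) - (-62 - 8) = -412/155 - 1*(-70) = -412/155 + 70 = 10438/155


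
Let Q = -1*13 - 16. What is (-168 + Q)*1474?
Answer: -290378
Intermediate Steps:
Q = -29 (Q = -13 - 16 = -29)
(-168 + Q)*1474 = (-168 - 29)*1474 = -197*1474 = -290378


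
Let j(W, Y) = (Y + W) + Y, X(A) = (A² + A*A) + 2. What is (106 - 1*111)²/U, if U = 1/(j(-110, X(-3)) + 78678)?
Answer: 1965200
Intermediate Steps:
X(A) = 2 + 2*A² (X(A) = (A² + A²) + 2 = 2*A² + 2 = 2 + 2*A²)
j(W, Y) = W + 2*Y (j(W, Y) = (W + Y) + Y = W + 2*Y)
U = 1/78608 (U = 1/((-110 + 2*(2 + 2*(-3)²)) + 78678) = 1/((-110 + 2*(2 + 2*9)) + 78678) = 1/((-110 + 2*(2 + 18)) + 78678) = 1/((-110 + 2*20) + 78678) = 1/((-110 + 40) + 78678) = 1/(-70 + 78678) = 1/78608 ≈ 1.2721e-5)
(106 - 1*111)²/U = (106 - 1*111)²/(1/78608) = (106 - 111)²*78608 = (-5)²*78608 = 25*78608 = 1965200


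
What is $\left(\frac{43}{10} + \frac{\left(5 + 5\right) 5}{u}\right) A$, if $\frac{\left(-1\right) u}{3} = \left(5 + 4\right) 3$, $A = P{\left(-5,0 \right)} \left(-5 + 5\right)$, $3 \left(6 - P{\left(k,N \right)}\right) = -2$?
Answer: $0$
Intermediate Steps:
$P{\left(k,N \right)} = \frac{20}{3}$ ($P{\left(k,N \right)} = 6 - - \frac{2}{3} = 6 + \frac{2}{3} = \frac{20}{3}$)
$A = 0$ ($A = \frac{20 \left(-5 + 5\right)}{3} = \frac{20}{3} \cdot 0 = 0$)
$u = -81$ ($u = - 3 \left(5 + 4\right) 3 = - 3 \cdot 9 \cdot 3 = \left(-3\right) 27 = -81$)
$\left(\frac{43}{10} + \frac{\left(5 + 5\right) 5}{u}\right) A = \left(\frac{43}{10} + \frac{\left(5 + 5\right) 5}{-81}\right) 0 = \left(43 \cdot \frac{1}{10} + 10 \cdot 5 \left(- \frac{1}{81}\right)\right) 0 = \left(\frac{43}{10} + 50 \left(- \frac{1}{81}\right)\right) 0 = \left(\frac{43}{10} - \frac{50}{81}\right) 0 = \frac{2983}{810} \cdot 0 = 0$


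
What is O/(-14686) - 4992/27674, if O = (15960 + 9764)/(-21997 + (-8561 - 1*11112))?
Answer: -381777561133/2116942070985 ≈ -0.18034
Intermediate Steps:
O = -12862/20835 (O = 25724/(-21997 + (-8561 - 11112)) = 25724/(-21997 - 19673) = 25724/(-41670) = 25724*(-1/41670) = -12862/20835 ≈ -0.61733)
O/(-14686) - 4992/27674 = -12862/20835/(-14686) - 4992/27674 = -12862/20835*(-1/14686) - 4992*1/27674 = 6431/152991405 - 2496/13837 = -381777561133/2116942070985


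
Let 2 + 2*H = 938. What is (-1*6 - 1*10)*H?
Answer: -7488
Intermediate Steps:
H = 468 (H = -1 + (½)*938 = -1 + 469 = 468)
(-1*6 - 1*10)*H = (-1*6 - 1*10)*468 = (-6 - 10)*468 = -16*468 = -7488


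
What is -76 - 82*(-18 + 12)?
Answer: 416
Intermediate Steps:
-76 - 82*(-18 + 12) = -76 - 82*(-6) = -76 + 492 = 416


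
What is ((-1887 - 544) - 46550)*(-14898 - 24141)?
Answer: 1912169259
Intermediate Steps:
((-1887 - 544) - 46550)*(-14898 - 24141) = (-2431 - 46550)*(-39039) = -48981*(-39039) = 1912169259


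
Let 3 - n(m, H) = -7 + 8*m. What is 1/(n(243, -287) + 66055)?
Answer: 1/64121 ≈ 1.5596e-5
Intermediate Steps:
n(m, H) = 10 - 8*m (n(m, H) = 3 - (-7 + 8*m) = 3 + (7 - 8*m) = 10 - 8*m)
1/(n(243, -287) + 66055) = 1/((10 - 8*243) + 66055) = 1/((10 - 1944) + 66055) = 1/(-1934 + 66055) = 1/64121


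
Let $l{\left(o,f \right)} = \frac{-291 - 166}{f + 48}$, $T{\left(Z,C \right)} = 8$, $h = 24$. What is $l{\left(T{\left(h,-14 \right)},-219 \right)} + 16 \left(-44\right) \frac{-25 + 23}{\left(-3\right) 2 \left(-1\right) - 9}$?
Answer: $- \frac{79799}{171} \approx -466.66$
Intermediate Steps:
$l{\left(o,f \right)} = - \frac{457}{48 + f}$
$l{\left(T{\left(h,-14 \right)},-219 \right)} + 16 \left(-44\right) \frac{-25 + 23}{\left(-3\right) 2 \left(-1\right) - 9} = - \frac{457}{48 - 219} + 16 \left(-44\right) \frac{-25 + 23}{\left(-3\right) 2 \left(-1\right) - 9} = - \frac{457}{-171} - 704 \left(- \frac{2}{\left(-6\right) \left(-1\right) - 9}\right) = \left(-457\right) \left(- \frac{1}{171}\right) - 704 \left(- \frac{2}{6 - 9}\right) = \frac{457}{171} - 704 \left(- \frac{2}{-3}\right) = \frac{457}{171} - 704 \left(\left(-2\right) \left(- \frac{1}{3}\right)\right) = \frac{457}{171} - \frac{1408}{3} = - \frac{79799}{171}$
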